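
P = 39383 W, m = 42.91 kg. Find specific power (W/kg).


SP = P / m = 39383 / 42.91 = 917.8 W/kg

917.8 W/kg


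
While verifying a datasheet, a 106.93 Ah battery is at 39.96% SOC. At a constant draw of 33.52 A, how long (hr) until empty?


Step 1: remaining = SOC/100 * C_total = 39.96/100 * 106.93 = 42.729 Ah
Step 2: t = remaining / I = 42.729 / 33.52 = 1.275 hr

1.275 hr


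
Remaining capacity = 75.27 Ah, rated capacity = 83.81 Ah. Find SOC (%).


SOC% = 75.27 / 83.81 * 100 = 89.81%

89.81%


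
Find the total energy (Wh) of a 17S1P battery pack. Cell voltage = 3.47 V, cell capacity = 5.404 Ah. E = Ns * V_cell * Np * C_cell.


V_pack = 17 * 3.47 = 58.99 V
C_pack = 1 * 5.404 = 5.404 Ah
E = V_pack * C_pack = 58.99 * 5.404 = 318.8 Wh

318.8 Wh


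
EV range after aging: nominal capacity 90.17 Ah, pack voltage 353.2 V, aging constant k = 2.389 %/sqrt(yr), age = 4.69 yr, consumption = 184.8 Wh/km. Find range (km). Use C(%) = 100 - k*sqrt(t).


Step 1: capacity retention = 100 - 2.389 * sqrt(4.69) = 100 - 2.389 * 2.1656 = 94.826%
Step 2: C_now = 90.17 * 94.826/100 = 85.505 Ah
Step 3: E_pack = V * C_now = 353.2 * 85.505 = 30200 Wh
Step 4: range = E_pack / consumption = 30200 / 184.8 = 163.4 km

163.4 km


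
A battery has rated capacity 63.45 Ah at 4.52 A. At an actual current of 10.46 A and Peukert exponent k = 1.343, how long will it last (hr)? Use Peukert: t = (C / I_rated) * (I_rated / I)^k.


t_rated = C / I_rated = 63.45 / 4.52 = 14.038 hr
(I_rated/I)^k = (0.43212)^1.343 = 0.32405
t = t_rated * (I_rated/I)^k = 14.038 * 0.32405 = 4.549 hr

4.549 hr


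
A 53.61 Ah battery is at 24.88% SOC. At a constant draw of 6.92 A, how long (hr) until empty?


Step 1: remaining = SOC/100 * C_total = 24.88/100 * 53.61 = 13.338 Ah
Step 2: t = remaining / I = 13.338 / 6.92 = 1.927 hr

1.927 hr


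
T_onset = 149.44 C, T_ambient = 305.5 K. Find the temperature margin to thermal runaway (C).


Convert: T_ambient = 305.5 K = 32.35 C
margin = 149.44 - 32.35 = 117.09 C

117.09 C


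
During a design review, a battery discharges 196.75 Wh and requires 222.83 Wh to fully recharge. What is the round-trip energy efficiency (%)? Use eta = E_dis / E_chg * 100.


eta_e = E_dis / E_chg * 100 = 196.75 / 222.83 * 100 = 88.30%

88.30%


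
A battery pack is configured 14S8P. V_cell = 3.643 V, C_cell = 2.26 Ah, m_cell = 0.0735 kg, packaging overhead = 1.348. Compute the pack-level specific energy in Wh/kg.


Step 1: V_pack = 14 * 3.643 = 51.002 V
Step 2: C_pack = 8 * 2.26 = 18.08 Ah
Step 3: E_pack = V_pack * C_pack = 51.002 * 18.08 = 922.12 Wh
Step 4: m_pack = 14 * 8 * 0.0735 * 1.348 = 11.097 kg
Step 5: ED = E_pack / m_pack = 922.12 / 11.097 = 83.10 Wh/kg

83.10 Wh/kg


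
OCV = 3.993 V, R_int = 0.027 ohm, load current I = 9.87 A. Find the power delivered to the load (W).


Step 1: V_terminal = OCV - I*R = 3.993 - 9.87 * 0.027 = 3.7265 V
Step 2: P_out = V_terminal * I = 3.7265 * 9.87 = 36.78 W

36.78 W


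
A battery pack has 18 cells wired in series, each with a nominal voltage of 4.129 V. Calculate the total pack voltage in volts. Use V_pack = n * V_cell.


With 18 cells in series at 4.129 V each, V_pack = 74.322 V

74.322 V


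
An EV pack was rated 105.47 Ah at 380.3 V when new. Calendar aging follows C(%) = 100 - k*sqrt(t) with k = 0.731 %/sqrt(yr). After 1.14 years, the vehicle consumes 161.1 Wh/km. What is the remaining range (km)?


Step 1: capacity retention = 100 - 0.731 * sqrt(1.14) = 100 - 0.731 * 1.0677 = 99.22%
Step 2: C_now = 105.47 * 99.22/100 = 104.65 Ah
Step 3: E_pack = V * C_now = 380.3 * 104.65 = 39798 Wh
Step 4: range = E_pack / consumption = 39798 / 161.1 = 247.0 km

247.0 km


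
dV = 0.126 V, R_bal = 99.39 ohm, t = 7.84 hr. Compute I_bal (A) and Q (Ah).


I_bal = dV / R = 0.126 / 99.39 = 0.0012677 A
Q = I_bal * t = 0.0012677 * 7.84 = 0.009939 Ah

I=0.0012677 A, Q=0.009939 Ah


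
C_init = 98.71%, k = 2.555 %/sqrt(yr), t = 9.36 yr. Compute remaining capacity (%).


sqrt(t) = sqrt(9.36) = 3.0594
C_final = 98.71 - 2.555 * 3.0594 = 90.89%

90.89%


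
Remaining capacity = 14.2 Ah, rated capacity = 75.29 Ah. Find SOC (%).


SOC% = 14.2 / 75.29 * 100 = 18.86%

18.86%


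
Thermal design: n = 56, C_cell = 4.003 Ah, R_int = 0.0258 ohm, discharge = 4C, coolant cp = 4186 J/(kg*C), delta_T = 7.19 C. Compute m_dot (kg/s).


Step 1: I = 4 * 4.003 = 16.012 A
Step 2: Q_cell = I^2 * R = 16.012^2 * 0.0258 = 6.6147 W
Step 3: Q_total = 56 * 6.6147 = 370.42 W
Step 4: m_dot = Q_total / (cp * dT) = 370.42 / (4186 * 7.19) = 0.01231 kg/s

0.01231 kg/s


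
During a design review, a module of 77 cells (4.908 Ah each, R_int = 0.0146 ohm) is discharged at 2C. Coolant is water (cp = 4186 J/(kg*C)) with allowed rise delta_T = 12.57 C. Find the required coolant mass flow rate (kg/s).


Step 1: I = 2 * 4.908 = 9.816 A
Step 2: Q_cell = I^2 * R = 9.816^2 * 0.0146 = 1.4068 W
Step 3: Q_total = 77 * 1.4068 = 108.32 W
Step 4: m_dot = Q_total / (cp * dT) = 108.32 / (4186 * 12.57) = 0.002059 kg/s

0.002059 kg/s


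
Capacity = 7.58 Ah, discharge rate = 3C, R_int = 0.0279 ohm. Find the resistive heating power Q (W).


Step 1: I = C_rate * capacity = 3 * 7.58 = 22.74 A
Step 2: Q = I^2 * R = 22.74^2 * 0.0279 = 517.11 * 0.0279 = 14.43 W

14.43 W


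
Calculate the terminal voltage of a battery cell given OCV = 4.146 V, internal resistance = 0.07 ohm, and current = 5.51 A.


V = OCV - I*R = 4.146 - 5.51 * 0.07 = 3.760 V

3.760 V


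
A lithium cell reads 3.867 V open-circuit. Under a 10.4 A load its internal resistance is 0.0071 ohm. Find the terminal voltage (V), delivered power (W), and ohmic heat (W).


Step 1: V_terminal = OCV - I*R = 3.867 - 10.4 * 0.0071 = 3.7932 V
Step 2: P_out = V_terminal * I = 3.7932 * 10.4 = 39.45 W
Step 3: Q = I^2 * R = 10.4^2 * 0.0071 = 0.7679 W

V=3.7932 V, P=39.45 W, Q=0.7679 W


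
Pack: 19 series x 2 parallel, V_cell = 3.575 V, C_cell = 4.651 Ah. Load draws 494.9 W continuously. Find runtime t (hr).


Step 1: E_pack = Ns * V_cell * Np * C_cell = 19 * 3.575 * 2 * 4.651 = 631.84 Wh
Step 2: t = E_pack / P = 631.84 / 494.9 = 1.277 hr

1.277 hr


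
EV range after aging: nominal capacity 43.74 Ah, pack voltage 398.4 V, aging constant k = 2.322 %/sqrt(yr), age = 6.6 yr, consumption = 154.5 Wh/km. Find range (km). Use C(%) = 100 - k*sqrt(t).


Step 1: capacity retention = 100 - 2.322 * sqrt(6.6) = 100 - 2.322 * 2.569 = 94.035%
Step 2: C_now = 43.74 * 94.035/100 = 41.131 Ah
Step 3: E_pack = V * C_now = 398.4 * 41.131 = 16387 Wh
Step 4: range = E_pack / consumption = 16387 / 154.5 = 106.1 km

106.1 km


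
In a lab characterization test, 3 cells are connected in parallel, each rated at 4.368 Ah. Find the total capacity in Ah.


Parallel capacities add: 3 * 4.368 Ah = 13.104 Ah

13.104 Ah


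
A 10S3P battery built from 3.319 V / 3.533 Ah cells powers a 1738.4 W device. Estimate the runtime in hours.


Step 1: E_pack = Ns * V_cell * Np * C_cell = 10 * 3.319 * 3 * 3.533 = 351.78 Wh
Step 2: t = E_pack / P = 351.78 / 1738.4 = 0.2024 hr

0.2024 hr


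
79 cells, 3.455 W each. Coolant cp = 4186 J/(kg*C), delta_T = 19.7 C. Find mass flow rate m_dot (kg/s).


Q_total = 79 * 3.455 = 272.95 W
m_dot = Q_total / (cp * dT) = 272.95 / (4186 * 19.7) = 0.003310 kg/s

0.003310 kg/s


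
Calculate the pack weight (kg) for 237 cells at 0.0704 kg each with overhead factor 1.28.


Cell mass sum = 237 * 0.0704 = 16.685 kg
With overhead 1.28: m_pack = 16.685 * 1.28 = 21.36 kg

21.36 kg


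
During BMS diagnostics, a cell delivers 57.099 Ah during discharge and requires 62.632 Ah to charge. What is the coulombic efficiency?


Coulombic efficiency = 57.099/62.632 * 100% = 91.17%

91.17%


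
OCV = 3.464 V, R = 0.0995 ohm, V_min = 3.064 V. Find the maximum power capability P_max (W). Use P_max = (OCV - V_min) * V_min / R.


P_max = (OCV - V_min) * V_min / R = (3.464 - 3.064) * 3.064 / 0.0995 = 0.4 * 3.064 / 0.0995 = 12.32 W

12.32 W


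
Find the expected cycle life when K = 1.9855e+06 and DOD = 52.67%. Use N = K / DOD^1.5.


DOD^1.5 = 382.25
N = K / DOD^1.5 = 1.9855e+06 / 382.25 = 5194

5194 cycles


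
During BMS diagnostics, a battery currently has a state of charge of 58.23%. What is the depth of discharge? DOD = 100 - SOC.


DOD = 100 - SOC = 100 - 58.23 = 41.77%

41.77%


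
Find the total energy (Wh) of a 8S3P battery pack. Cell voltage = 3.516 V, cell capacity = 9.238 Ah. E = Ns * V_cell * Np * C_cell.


V_pack = 8 * 3.516 = 28.128 V
C_pack = 3 * 9.238 = 27.714 Ah
E = V_pack * C_pack = 28.128 * 27.714 = 779.5 Wh

779.5 Wh


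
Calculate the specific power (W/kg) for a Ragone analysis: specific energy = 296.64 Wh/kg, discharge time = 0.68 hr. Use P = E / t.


P_specific = E / t = 296.64 / 0.68 = 436.2 W/kg

436.2 W/kg


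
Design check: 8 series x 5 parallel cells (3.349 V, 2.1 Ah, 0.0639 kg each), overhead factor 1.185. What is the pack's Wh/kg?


Step 1: V_pack = 8 * 3.349 = 26.792 V
Step 2: C_pack = 5 * 2.1 = 10.5 Ah
Step 3: E_pack = V_pack * C_pack = 26.792 * 10.5 = 281.32 Wh
Step 4: m_pack = 8 * 5 * 0.0639 * 1.185 = 3.0289 kg
Step 5: ED = E_pack / m_pack = 281.32 / 3.0289 = 92.88 Wh/kg

92.88 Wh/kg


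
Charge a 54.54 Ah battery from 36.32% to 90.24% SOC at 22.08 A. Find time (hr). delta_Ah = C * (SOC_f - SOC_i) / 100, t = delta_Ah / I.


Step 1: dSOC = 90.24% - 36.32% = 53.92%
Step 2: delta_Ah = 54.54 * 53.92 / 100 = 29.408 Ah
Step 3: t = 29.408 / 22.08 = 1.332 hr

1.332 hr


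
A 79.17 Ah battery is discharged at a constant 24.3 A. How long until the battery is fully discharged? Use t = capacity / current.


Runtime = 79.17 Ah / 24.3 A = 3.258 hr

3.258 hr


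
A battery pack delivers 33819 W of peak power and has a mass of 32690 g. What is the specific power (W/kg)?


Convert: m = 32690 g = 32.69 kg
Specific power = 33819 W / 32.69 kg = 1035 W/kg

1035 W/kg


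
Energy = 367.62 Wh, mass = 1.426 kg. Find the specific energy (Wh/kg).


Specific energy = 367.62 Wh / 1.426 kg = 257.8 Wh/kg

257.8 Wh/kg


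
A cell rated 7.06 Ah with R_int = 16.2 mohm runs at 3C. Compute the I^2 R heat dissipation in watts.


Convert: R = 16.2 mohm = 0.0162 ohm
Step 1: I = C_rate * capacity = 3 * 7.06 = 21.18 A
Step 2: Q = I^2 * R = 21.18^2 * 0.0162 = 448.59 * 0.0162 = 7.267 W

7.267 W


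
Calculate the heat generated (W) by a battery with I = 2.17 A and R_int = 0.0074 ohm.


I^2 = 4.7089
Q = 4.7089 * 0.0074 = 0.03485 W

0.03485 W


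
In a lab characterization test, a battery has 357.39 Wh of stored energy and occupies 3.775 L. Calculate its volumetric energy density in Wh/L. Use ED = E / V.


Volumetric ED = 357.39 Wh / 3.775 L = 94.67 Wh/L

94.67 Wh/L


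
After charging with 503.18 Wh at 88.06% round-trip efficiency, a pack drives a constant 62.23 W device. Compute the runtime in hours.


Step 1: E_discharge = eta/100 * E_charge = 88.06/100 * 503.18 = 443.1 Wh
Step 2: t = E_discharge / P = 443.1 / 62.23 = 7.120 hr

7.120 hr


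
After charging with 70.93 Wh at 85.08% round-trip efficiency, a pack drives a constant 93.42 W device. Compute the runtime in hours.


Step 1: E_discharge = eta/100 * E_charge = 85.08/100 * 70.93 = 60.347 Wh
Step 2: t = E_discharge / P = 60.347 / 93.42 = 0.6460 hr

0.6460 hr


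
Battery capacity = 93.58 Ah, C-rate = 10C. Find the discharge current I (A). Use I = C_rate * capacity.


At 10C: I = 10 * 93.58 Ah = 935.8 A

935.8 A


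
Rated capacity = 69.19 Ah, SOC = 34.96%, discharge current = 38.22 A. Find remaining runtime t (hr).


Step 1: remaining = SOC/100 * C_total = 34.96/100 * 69.19 = 24.189 Ah
Step 2: t = remaining / I = 24.189 / 38.22 = 0.6329 hr

0.6329 hr


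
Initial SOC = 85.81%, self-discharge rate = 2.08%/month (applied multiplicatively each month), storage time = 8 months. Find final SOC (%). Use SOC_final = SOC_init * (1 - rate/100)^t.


decay = (1 - 2.08/100)^8 = 0.84522
SOC_final = 85.81 * 0.84522 = 72.53%

72.53%


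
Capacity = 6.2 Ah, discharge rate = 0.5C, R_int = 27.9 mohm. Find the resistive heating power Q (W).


Convert: R = 27.9 mohm = 0.0279 ohm
Step 1: I = C_rate * capacity = 0.5 * 6.2 = 3.1 A
Step 2: Q = I^2 * R = 3.1^2 * 0.0279 = 9.61 * 0.0279 = 0.2681 W

0.2681 W


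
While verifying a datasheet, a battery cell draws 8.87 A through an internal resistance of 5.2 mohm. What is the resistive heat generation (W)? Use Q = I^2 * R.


Convert: R = 5.2 mohm = 0.0052 ohm
Q = I^2 * R = 8.87^2 * 0.0052 = 0.4091 W

0.4091 W


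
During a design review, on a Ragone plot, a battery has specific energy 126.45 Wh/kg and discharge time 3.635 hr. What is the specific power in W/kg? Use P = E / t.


P_specific = E / t = 126.45 / 3.635 = 34.79 W/kg

34.79 W/kg


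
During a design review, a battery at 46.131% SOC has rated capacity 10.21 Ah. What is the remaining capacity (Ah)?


remaining = SOC / 100 * total = 46.131 / 100 * 10.21 = 4.710 Ah

4.710 Ah


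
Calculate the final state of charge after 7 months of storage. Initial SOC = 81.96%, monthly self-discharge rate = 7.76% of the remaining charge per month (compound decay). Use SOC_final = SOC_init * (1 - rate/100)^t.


Monthly retention factor = 1 - 7.76/100 = 0.9224
Over 7 months: factor^7 = 0.56811
SOC_final = 81.96 * 0.56811 = 46.56%

46.56%


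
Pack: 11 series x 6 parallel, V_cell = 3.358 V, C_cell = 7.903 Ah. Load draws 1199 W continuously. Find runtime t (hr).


Step 1: E_pack = Ns * V_cell * Np * C_cell = 11 * 3.358 * 6 * 7.903 = 1751.5 Wh
Step 2: t = E_pack / P = 1751.5 / 1199 = 1.461 hr

1.461 hr


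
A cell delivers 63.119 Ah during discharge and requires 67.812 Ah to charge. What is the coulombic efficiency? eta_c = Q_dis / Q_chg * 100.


Coulombic efficiency = 63.119/67.812 * 100% = 93.08%

93.08%


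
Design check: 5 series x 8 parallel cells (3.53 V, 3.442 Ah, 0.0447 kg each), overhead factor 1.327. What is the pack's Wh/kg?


Step 1: V_pack = 5 * 3.53 = 17.65 V
Step 2: C_pack = 8 * 3.442 = 27.536 Ah
Step 3: E_pack = V_pack * C_pack = 17.65 * 27.536 = 486.01 Wh
Step 4: m_pack = 5 * 8 * 0.0447 * 1.327 = 2.3727 kg
Step 5: ED = E_pack / m_pack = 486.01 / 2.3727 = 204.8 Wh/kg

204.8 Wh/kg


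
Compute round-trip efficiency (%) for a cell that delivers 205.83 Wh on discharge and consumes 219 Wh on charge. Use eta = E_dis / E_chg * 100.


Round-trip efficiency = 205.83/219 * 100% = 93.99%

93.99%


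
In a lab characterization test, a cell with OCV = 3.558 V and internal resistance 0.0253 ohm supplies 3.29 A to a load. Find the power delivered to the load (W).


Step 1: V_terminal = OCV - I*R = 3.558 - 3.29 * 0.0253 = 3.4748 V
Step 2: P_out = V_terminal * I = 3.4748 * 3.29 = 11.43 W

11.43 W


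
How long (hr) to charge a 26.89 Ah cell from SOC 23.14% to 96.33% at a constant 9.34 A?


Step 1: dSOC = 96.33% - 23.14% = 73.19%
Step 2: delta_Ah = 26.89 * 73.19 / 100 = 19.681 Ah
Step 3: t = 19.681 / 9.34 = 2.107 hr

2.107 hr


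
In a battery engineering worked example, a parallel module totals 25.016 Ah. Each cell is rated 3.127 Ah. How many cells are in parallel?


n = C_total / C_cell = 25.016 / 3.127 = 8

8


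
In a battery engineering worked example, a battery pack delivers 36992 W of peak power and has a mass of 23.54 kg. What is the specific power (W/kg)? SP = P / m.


SP = P / m = 36992 / 23.54 = 1571 W/kg

1571 W/kg


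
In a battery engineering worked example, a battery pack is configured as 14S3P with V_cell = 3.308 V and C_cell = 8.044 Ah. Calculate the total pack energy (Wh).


E = Ns * Vcell * Np * Ccell = 14 * 3.308 * 3 * 8.044 = 1118 Wh

1118 Wh


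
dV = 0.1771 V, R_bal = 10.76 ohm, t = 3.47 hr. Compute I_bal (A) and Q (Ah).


First, Ohm's law: I_bal = 0.1771 V / 10.76 ohm = 0.016459 A
Then Q = I * t = 0.016459 A * 3.47 hr = 0.05711 Ah

I=0.016459 A, Q=0.05711 Ah


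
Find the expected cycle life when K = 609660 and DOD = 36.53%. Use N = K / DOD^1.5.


DOD^1.5 = 220.79
N = K / DOD^1.5 = 609660 / 220.79 = 2761

2761 cycles


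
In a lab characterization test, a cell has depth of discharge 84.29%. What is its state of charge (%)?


SOC = 100 - DOD = 100 - 84.29 = 15.71%

15.71%


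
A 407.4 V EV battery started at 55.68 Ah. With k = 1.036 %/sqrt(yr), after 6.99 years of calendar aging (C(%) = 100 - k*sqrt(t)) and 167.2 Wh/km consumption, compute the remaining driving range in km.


Step 1: capacity retention = 100 - 1.036 * sqrt(6.99) = 100 - 1.036 * 2.6439 = 97.261%
Step 2: C_now = 55.68 * 97.261/100 = 54.155 Ah
Step 3: E_pack = V * C_now = 407.4 * 54.155 = 22063 Wh
Step 4: range = E_pack / consumption = 22063 / 167.2 = 132.0 km

132.0 km


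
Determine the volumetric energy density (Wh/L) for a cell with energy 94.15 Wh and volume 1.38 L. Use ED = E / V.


ED = E / V = 94.15 / 1.38 = 68.22 Wh/L

68.22 Wh/L


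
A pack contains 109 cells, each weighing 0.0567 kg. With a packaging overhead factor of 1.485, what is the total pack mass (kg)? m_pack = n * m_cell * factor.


m_pack = n * m_cell * overhead = 109 * 0.0567 * 1.485 = 9.178 kg

9.178 kg


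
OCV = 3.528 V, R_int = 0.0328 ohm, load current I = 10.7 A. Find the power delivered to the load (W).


Step 1: V_terminal = OCV - I*R = 3.528 - 10.7 * 0.0328 = 3.177 V
Step 2: P_out = V_terminal * I = 3.177 * 10.7 = 33.99 W

33.99 W


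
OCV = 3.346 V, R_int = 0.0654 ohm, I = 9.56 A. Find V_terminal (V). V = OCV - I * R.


V = OCV - I*R = 3.346 - 9.56 * 0.0654 = 2.721 V

2.721 V


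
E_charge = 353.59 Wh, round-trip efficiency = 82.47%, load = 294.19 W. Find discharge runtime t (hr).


Step 1: E_discharge = eta/100 * E_charge = 82.47/100 * 353.59 = 291.61 Wh
Step 2: t = E_discharge / P = 291.61 / 294.19 = 0.9912 hr

0.9912 hr


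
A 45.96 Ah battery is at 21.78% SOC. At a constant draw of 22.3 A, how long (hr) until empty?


Step 1: remaining = SOC/100 * C_total = 21.78/100 * 45.96 = 10.01 Ah
Step 2: t = remaining / I = 10.01 / 22.3 = 0.4489 hr

0.4489 hr


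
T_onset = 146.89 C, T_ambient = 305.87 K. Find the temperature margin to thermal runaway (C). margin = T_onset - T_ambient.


Convert: T_ambient = 305.87 K = 32.72 C
margin = 146.89 - 32.72 = 114.17 C

114.17 C


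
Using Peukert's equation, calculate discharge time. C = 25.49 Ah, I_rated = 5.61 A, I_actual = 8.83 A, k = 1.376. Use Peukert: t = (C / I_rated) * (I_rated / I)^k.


Step 1: t_rated = C / I_rated = 25.49 / 5.61 = 4.5437 hr
Step 2: ratio = 5.61 / 8.83 = 0.63533
Step 3: ratio^k = 0.63533^1.376 = 0.53571
Step 4: t = t_rated * ratio^k = 4.5437 * 0.53571 = 2.434 hr

2.434 hr


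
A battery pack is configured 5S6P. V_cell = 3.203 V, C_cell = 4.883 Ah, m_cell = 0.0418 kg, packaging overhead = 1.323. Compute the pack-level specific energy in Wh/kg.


Step 1: V_pack = 5 * 3.203 = 16.015 V
Step 2: C_pack = 6 * 4.883 = 29.298 Ah
Step 3: E_pack = V_pack * C_pack = 16.015 * 29.298 = 469.21 Wh
Step 4: m_pack = 5 * 6 * 0.0418 * 1.323 = 1.659 kg
Step 5: ED = E_pack / m_pack = 469.21 / 1.659 = 282.8 Wh/kg

282.8 Wh/kg


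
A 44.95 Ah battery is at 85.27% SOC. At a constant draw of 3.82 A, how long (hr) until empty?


Step 1: remaining = SOC/100 * C_total = 85.27/100 * 44.95 = 38.329 Ah
Step 2: t = remaining / I = 38.329 / 3.82 = 10.03 hr

10.03 hr


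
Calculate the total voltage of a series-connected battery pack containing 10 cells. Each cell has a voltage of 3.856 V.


Series voltages add: 10 * 3.856 V = 38.56 V

38.56 V


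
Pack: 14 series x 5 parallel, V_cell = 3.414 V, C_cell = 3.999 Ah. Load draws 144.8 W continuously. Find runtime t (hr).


Step 1: E_pack = Ns * V_cell * Np * C_cell = 14 * 3.414 * 5 * 3.999 = 955.68 Wh
Step 2: t = E_pack / P = 955.68 / 144.8 = 6.600 hr

6.600 hr


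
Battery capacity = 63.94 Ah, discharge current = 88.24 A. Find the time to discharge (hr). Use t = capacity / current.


t = capacity / current = 63.94 / 88.24 = 0.7246 hr

0.7246 hr


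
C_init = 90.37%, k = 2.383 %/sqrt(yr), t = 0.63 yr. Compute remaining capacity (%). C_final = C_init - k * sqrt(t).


sqrt(t) = sqrt(0.63) = 0.79373
C_final = 90.37 - 2.383 * 0.79373 = 88.48%

88.48%


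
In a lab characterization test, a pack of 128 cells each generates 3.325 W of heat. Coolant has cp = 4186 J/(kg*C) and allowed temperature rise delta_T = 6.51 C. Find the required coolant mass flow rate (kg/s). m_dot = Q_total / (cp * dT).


Q_total = 128 * 3.325 = 425.6 W
m_dot = Q_total / (cp * dT) = 425.6 / (4186 * 6.51) = 0.01562 kg/s

0.01562 kg/s


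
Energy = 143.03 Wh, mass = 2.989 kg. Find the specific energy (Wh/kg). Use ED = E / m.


ED = E / m = 143.03 / 2.989 = 47.85 Wh/kg

47.85 Wh/kg


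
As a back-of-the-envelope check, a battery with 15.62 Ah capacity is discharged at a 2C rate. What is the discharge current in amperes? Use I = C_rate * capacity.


I = C_rate * capacity = 2 * 15.62 = 31.24 A

31.24 A


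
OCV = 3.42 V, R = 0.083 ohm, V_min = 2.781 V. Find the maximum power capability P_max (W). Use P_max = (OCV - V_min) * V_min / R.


P_max = (OCV - V_min) * V_min / R = (3.42 - 2.781) * 2.781 / 0.083 = 0.639 * 2.781 / 0.083 = 21.41 W

21.41 W


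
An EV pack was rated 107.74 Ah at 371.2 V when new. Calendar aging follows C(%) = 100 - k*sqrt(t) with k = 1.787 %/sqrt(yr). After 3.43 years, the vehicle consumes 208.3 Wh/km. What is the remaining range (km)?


Step 1: capacity retention = 100 - 1.787 * sqrt(3.43) = 100 - 1.787 * 1.852 = 96.69%
Step 2: C_now = 107.74 * 96.69/100 = 104.17 Ah
Step 3: E_pack = V * C_now = 371.2 * 104.17 = 38668 Wh
Step 4: range = E_pack / consumption = 38668 / 208.3 = 185.6 km

185.6 km


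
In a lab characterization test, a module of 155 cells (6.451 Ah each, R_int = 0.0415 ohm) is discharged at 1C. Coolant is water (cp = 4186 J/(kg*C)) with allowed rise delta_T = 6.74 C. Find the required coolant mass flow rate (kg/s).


Step 1: I = 1 * 6.451 = 6.451 A
Step 2: Q_cell = I^2 * R = 6.451^2 * 0.0415 = 1.727 W
Step 3: Q_total = 155 * 1.727 = 267.69 W
Step 4: m_dot = Q_total / (cp * dT) = 267.69 / (4186 * 6.74) = 0.009488 kg/s

0.009488 kg/s


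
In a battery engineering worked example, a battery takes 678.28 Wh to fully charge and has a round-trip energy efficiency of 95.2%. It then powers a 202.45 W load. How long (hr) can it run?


Step 1: E_discharge = eta/100 * E_charge = 95.2/100 * 678.28 = 645.72 Wh
Step 2: t = E_discharge / P = 645.72 / 202.45 = 3.190 hr

3.190 hr


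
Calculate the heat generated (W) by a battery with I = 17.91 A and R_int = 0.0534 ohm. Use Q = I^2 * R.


Q = I^2 * R = 17.91^2 * 0.0534 = 17.13 W

17.13 W


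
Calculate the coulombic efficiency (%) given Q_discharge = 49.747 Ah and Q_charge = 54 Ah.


eta_c = Q_dis / Q_chg * 100 = 49.747 / 54 * 100 = 92.12%

92.12%


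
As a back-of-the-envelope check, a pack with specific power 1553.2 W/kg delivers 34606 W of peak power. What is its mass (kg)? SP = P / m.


m = P / SP = 34606 / 1553.2 = 22.28 kg

22.28 kg


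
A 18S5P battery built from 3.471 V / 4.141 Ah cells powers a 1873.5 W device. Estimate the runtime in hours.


Step 1: E_pack = Ns * V_cell * Np * C_cell = 18 * 3.471 * 5 * 4.141 = 1293.6 Wh
Step 2: t = E_pack / P = 1293.6 / 1873.5 = 0.6905 hr

0.6905 hr


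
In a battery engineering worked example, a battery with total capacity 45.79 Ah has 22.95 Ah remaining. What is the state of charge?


SOC% = 22.95 / 45.79 * 100 = 50.12%

50.12%


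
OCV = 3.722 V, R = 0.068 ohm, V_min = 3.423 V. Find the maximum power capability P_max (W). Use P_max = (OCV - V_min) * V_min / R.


P_max = (OCV - V_min) * V_min / R = (3.722 - 3.423) * 3.423 / 0.068 = 0.299 * 3.423 / 0.068 = 15.05 W

15.05 W


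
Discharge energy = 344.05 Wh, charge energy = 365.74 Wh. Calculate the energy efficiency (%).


Round-trip efficiency = 344.05/365.74 * 100% = 94.07%

94.07%


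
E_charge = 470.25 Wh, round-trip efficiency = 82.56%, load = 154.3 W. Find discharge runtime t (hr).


Step 1: E_discharge = eta/100 * E_charge = 82.56/100 * 470.25 = 388.24 Wh
Step 2: t = E_discharge / P = 388.24 / 154.3 = 2.516 hr

2.516 hr


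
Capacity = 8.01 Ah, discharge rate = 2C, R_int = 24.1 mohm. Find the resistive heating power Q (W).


Convert: R = 24.1 mohm = 0.0241 ohm
Step 1: I = C_rate * capacity = 2 * 8.01 = 16.02 A
Step 2: Q = I^2 * R = 16.02^2 * 0.0241 = 256.64 * 0.0241 = 6.185 W

6.185 W


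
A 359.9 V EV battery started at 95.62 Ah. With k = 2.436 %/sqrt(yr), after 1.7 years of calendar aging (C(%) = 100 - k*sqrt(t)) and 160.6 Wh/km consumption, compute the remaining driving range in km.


Step 1: capacity retention = 100 - 2.436 * sqrt(1.7) = 100 - 2.436 * 1.3038 = 96.824%
Step 2: C_now = 95.62 * 96.824/100 = 92.583 Ah
Step 3: E_pack = V * C_now = 359.9 * 92.583 = 33321 Wh
Step 4: range = E_pack / consumption = 33321 / 160.6 = 207.5 km

207.5 km


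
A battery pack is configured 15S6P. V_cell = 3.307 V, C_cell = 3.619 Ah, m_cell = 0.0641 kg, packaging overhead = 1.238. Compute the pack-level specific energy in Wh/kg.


Step 1: V_pack = 15 * 3.307 = 49.605 V
Step 2: C_pack = 6 * 3.619 = 21.714 Ah
Step 3: E_pack = V_pack * C_pack = 49.605 * 21.714 = 1077.1 Wh
Step 4: m_pack = 15 * 6 * 0.0641 * 1.238 = 7.142 kg
Step 5: ED = E_pack / m_pack = 1077.1 / 7.142 = 150.8 Wh/kg

150.8 Wh/kg


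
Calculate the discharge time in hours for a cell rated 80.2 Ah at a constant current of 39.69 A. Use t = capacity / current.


Runtime = 80.2 Ah / 39.69 A = 2.021 hr

2.021 hr


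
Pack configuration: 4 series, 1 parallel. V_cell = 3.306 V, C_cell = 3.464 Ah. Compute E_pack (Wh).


V_pack = 4 * 3.306 = 13.224 V
C_pack = 1 * 3.464 = 3.464 Ah
E = V_pack * C_pack = 13.224 * 3.464 = 45.81 Wh

45.81 Wh


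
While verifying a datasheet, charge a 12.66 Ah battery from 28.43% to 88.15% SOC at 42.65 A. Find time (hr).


delta_Ah = 12.66 * (88.15 - 28.43) / 100 = 7.5606 Ah
t = delta_Ah / I = 7.5606 / 42.65 = 0.1773 hr

0.1773 hr


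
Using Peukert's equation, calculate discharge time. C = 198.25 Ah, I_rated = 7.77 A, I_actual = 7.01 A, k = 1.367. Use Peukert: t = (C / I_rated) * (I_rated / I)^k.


Step 1: t_rated = C / I_rated = 198.25 / 7.77 = 25.515 hr
Step 2: ratio = 7.77 / 7.01 = 1.1084
Step 3: ratio^k = 1.1084^1.367 = 1.1511
Step 4: t = t_rated * ratio^k = 25.515 * 1.1511 = 29.37 hr

29.37 hr


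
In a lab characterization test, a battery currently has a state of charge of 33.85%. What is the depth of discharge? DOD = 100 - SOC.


Complement of SOC: DOD = 100% - 33.85% = 66.15%

66.15%


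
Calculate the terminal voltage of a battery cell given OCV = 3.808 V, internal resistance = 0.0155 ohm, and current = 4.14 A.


IR drop = 4.14 * 0.0155 = 0.06417 V
V = 3.808 - 0.06417 = 3.744 V

3.744 V


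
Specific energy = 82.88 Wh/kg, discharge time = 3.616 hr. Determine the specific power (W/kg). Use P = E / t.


P_specific = E / t = 82.88 / 3.616 = 22.92 W/kg

22.92 W/kg


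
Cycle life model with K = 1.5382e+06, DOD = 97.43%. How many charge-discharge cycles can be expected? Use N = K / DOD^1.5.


DOD^1.5 = 961.7
N = K / DOD^1.5 = 1.5382e+06 / 961.7 = 1599

1599 cycles


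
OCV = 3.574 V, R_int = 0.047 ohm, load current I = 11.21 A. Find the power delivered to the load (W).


Step 1: V_terminal = OCV - I*R = 3.574 - 11.21 * 0.047 = 3.0471 V
Step 2: P_out = V_terminal * I = 3.0471 * 11.21 = 34.16 W

34.16 W


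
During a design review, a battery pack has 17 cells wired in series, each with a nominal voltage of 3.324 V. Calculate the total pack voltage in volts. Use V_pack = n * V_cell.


V_pack = n * V_cell = 17 * 3.324 = 56.508 V

56.508 V


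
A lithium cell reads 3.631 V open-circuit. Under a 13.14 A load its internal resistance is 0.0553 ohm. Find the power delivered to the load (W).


Step 1: V_terminal = OCV - I*R = 3.631 - 13.14 * 0.0553 = 2.9044 V
Step 2: P_out = V_terminal * I = 2.9044 * 13.14 = 38.16 W

38.16 W


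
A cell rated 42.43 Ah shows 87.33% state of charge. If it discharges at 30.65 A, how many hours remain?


Step 1: remaining = SOC/100 * C_total = 87.33/100 * 42.43 = 37.054 Ah
Step 2: t = remaining / I = 37.054 / 30.65 = 1.209 hr

1.209 hr


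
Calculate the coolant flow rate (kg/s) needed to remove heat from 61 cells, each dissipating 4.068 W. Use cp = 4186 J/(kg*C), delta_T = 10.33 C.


Step 1: Total heat Q = 61 * 4.068 W = 248.15 W
Step 2: denom = cp * dT = 4186 * 10.33 = 43241
Step 3: m_dot = 248.15 / 43241 = 0.005739 kg/s

0.005739 kg/s


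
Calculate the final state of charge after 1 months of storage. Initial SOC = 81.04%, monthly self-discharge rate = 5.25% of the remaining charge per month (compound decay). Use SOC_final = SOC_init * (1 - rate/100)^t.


decay = (1 - 5.25/100)^1 = 0.9475
SOC_final = 81.04 * 0.9475 = 76.79%

76.79%


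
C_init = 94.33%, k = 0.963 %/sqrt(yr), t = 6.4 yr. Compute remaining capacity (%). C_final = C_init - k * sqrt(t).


Step 1: sqrt(6.4 yr) = 2.5298
Step 2: drop = 0.963 * 2.5298 = 2.4362
Step 3: C_final = 94.33 - 2.4362 = 91.89%

91.89%


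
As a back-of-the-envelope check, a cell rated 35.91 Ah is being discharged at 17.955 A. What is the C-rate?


Rearranging: C_rate = 17.955 / 35.91 = 0.5C

0.5C


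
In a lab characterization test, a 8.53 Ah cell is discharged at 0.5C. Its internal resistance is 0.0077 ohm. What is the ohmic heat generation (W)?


Step 1: I = C_rate * capacity = 0.5 * 8.53 = 4.265 A
Step 2: Q = I^2 * R = 4.265^2 * 0.0077 = 18.19 * 0.0077 = 0.1401 W

0.1401 W


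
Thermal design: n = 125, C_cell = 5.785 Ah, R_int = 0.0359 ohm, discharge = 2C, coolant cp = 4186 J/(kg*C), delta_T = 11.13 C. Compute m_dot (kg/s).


Step 1: I = 2 * 5.785 = 11.57 A
Step 2: Q_cell = I^2 * R = 11.57^2 * 0.0359 = 4.8057 W
Step 3: Q_total = 125 * 4.8057 = 600.71 W
Step 4: m_dot = Q_total / (cp * dT) = 600.71 / (4186 * 11.13) = 0.01289 kg/s

0.01289 kg/s


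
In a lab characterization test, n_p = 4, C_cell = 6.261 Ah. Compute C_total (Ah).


C_total = 4 * 6.261 = 25.044 Ah

25.044 Ah


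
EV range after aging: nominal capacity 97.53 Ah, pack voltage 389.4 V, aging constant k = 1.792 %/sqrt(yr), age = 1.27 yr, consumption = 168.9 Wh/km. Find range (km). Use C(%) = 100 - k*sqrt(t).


Step 1: capacity retention = 100 - 1.792 * sqrt(1.27) = 100 - 1.792 * 1.1269 = 97.981%
Step 2: C_now = 97.53 * 97.981/100 = 95.561 Ah
Step 3: E_pack = V * C_now = 389.4 * 95.561 = 37211 Wh
Step 4: range = E_pack / consumption = 37211 / 168.9 = 220.3 km

220.3 km


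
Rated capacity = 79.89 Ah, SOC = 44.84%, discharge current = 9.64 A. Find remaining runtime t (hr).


Step 1: remaining = SOC/100 * C_total = 44.84/100 * 79.89 = 35.823 Ah
Step 2: t = remaining / I = 35.823 / 9.64 = 3.716 hr

3.716 hr


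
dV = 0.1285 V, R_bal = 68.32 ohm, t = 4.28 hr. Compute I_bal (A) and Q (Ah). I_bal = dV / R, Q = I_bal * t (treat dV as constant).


First, Ohm's law: I_bal = 0.1285 V / 68.32 ohm = 0.0018809 A
Then Q = I * t = 0.0018809 A * 4.28 hr = 0.008050 Ah

I=0.0018809 A, Q=0.008050 Ah


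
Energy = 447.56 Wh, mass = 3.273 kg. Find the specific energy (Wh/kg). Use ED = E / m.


ED = E / m = 447.56 / 3.273 = 136.7 Wh/kg

136.7 Wh/kg


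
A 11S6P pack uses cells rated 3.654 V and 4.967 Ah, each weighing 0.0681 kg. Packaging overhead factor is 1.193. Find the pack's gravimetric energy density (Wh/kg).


Step 1: V_pack = 11 * 3.654 = 40.194 V
Step 2: C_pack = 6 * 4.967 = 29.802 Ah
Step 3: E_pack = V_pack * C_pack = 40.194 * 29.802 = 1197.9 Wh
Step 4: m_pack = 11 * 6 * 0.0681 * 1.193 = 5.3621 kg
Step 5: ED = E_pack / m_pack = 1197.9 / 5.3621 = 223.4 Wh/kg

223.4 Wh/kg


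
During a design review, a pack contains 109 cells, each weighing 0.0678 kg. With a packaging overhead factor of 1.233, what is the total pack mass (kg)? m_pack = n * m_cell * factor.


m_pack = n * m_cell * overhead = 109 * 0.0678 * 1.233 = 9.112 kg

9.112 kg


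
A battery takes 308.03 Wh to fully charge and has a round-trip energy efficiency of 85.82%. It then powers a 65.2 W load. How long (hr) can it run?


Step 1: E_discharge = eta/100 * E_charge = 85.82/100 * 308.03 = 264.35 Wh
Step 2: t = E_discharge / P = 264.35 / 65.2 = 4.054 hr

4.054 hr


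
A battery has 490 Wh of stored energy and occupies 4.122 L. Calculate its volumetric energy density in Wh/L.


Volumetric ED = 490 Wh / 4.122 L = 118.9 Wh/L

118.9 Wh/L


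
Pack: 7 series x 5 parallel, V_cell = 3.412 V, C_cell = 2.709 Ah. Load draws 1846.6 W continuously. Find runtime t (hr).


Step 1: E_pack = Ns * V_cell * Np * C_cell = 7 * 3.412 * 5 * 2.709 = 323.51 Wh
Step 2: t = E_pack / P = 323.51 / 1846.6 = 0.1752 hr

0.1752 hr


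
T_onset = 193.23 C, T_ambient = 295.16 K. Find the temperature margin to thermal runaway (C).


Convert: T_ambient = 295.16 K = 22.01 C
margin = 193.23 - 22.01 = 171.22 C

171.22 C


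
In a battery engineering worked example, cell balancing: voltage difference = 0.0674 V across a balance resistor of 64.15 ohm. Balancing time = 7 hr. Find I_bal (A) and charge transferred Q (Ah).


I_bal = dV / R = 0.0674 / 64.15 = 0.0010507 A
Q = I_bal * t = 0.0010507 * 7 = 0.007355 Ah

I=0.0010507 A, Q=0.007355 Ah


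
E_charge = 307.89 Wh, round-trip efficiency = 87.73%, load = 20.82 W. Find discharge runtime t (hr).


Step 1: E_discharge = eta/100 * E_charge = 87.73/100 * 307.89 = 270.11 Wh
Step 2: t = E_discharge / P = 270.11 / 20.82 = 12.97 hr

12.97 hr


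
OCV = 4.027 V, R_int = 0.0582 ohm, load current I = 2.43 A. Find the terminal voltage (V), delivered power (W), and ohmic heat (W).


Step 1: V_terminal = OCV - I*R = 4.027 - 2.43 * 0.0582 = 3.8856 V
Step 2: P_out = V_terminal * I = 3.8856 * 2.43 = 9.442 W
Step 3: Q = I^2 * R = 2.43^2 * 0.0582 = 0.3437 W

V=3.8856 V, P=9.442 W, Q=0.3437 W


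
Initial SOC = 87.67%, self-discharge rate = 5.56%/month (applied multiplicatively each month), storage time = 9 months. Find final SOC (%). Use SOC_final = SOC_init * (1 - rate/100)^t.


decay = (1 - 5.56/100)^9 = 0.59759
SOC_final = 87.67 * 0.59759 = 52.39%

52.39%


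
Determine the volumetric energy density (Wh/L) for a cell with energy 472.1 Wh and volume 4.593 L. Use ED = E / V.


Volumetric ED = 472.1 Wh / 4.593 L = 102.8 Wh/L

102.8 Wh/L


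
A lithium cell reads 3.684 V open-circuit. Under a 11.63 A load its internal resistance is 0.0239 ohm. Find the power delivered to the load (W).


Step 1: V_terminal = OCV - I*R = 3.684 - 11.63 * 0.0239 = 3.406 V
Step 2: P_out = V_terminal * I = 3.406 * 11.63 = 39.61 W

39.61 W


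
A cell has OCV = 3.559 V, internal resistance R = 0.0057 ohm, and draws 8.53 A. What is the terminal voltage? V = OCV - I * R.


IR drop = 8.53 * 0.0057 = 0.048621 V
V = 3.559 - 0.048621 = 3.510 V

3.510 V


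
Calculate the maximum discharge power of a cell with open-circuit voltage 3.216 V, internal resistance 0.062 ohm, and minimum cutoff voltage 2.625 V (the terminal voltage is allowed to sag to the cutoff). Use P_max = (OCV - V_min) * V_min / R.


dV = OCV - V_min = 0.591 V (so I_max = dV / R)
P_max = dV * V_min / R = 0.591 * 2.625 / 0.062 = 25.02 W

25.02 W


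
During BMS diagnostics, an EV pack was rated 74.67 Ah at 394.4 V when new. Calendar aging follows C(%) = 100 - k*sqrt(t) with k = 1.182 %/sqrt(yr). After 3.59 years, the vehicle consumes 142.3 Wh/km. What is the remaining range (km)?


Step 1: capacity retention = 100 - 1.182 * sqrt(3.59) = 100 - 1.182 * 1.8947 = 97.76%
Step 2: C_now = 74.67 * 97.76/100 = 72.997 Ah
Step 3: E_pack = V * C_now = 394.4 * 72.997 = 28790 Wh
Step 4: range = E_pack / consumption = 28790 / 142.3 = 202.3 km

202.3 km


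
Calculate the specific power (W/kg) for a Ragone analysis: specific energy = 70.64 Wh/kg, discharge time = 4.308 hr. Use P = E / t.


Specific power = 70.64 Wh/kg / 4.308 hr = 16.40 W/kg

16.40 W/kg


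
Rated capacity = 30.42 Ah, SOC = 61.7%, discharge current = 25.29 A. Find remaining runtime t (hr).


Step 1: remaining = SOC/100 * C_total = 61.7/100 * 30.42 = 18.769 Ah
Step 2: t = remaining / I = 18.769 / 25.29 = 0.7422 hr

0.7422 hr


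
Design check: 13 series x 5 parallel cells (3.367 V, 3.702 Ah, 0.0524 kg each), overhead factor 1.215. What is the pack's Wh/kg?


Step 1: V_pack = 13 * 3.367 = 43.771 V
Step 2: C_pack = 5 * 3.702 = 18.51 Ah
Step 3: E_pack = V_pack * C_pack = 43.771 * 18.51 = 810.2 Wh
Step 4: m_pack = 13 * 5 * 0.0524 * 1.215 = 4.1383 kg
Step 5: ED = E_pack / m_pack = 810.2 / 4.1383 = 195.8 Wh/kg

195.8 Wh/kg


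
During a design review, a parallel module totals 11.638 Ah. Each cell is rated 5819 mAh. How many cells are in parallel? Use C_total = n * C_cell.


Convert: C_cell = 5819 mAh = 5.819 Ah
n = C_total / C_cell = 11.638 / 5.819 = 2

2


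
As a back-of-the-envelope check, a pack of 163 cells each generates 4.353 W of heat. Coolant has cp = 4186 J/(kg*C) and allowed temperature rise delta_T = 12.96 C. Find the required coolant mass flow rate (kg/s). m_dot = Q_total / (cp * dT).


Step 1: Total heat Q = 163 * 4.353 W = 709.54 W
Step 2: denom = cp * dT = 4186 * 12.96 = 54251
Step 3: m_dot = 709.54 / 54251 = 0.01308 kg/s

0.01308 kg/s


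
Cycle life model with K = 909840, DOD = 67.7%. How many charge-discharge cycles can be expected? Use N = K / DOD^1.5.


DOD^1.5 = 557.04
N = K / DOD^1.5 = 909840 / 557.04 = 1633

1633 cycles


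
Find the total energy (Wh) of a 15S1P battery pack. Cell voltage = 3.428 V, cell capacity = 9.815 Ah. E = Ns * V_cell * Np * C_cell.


V_pack = 15 * 3.428 = 51.42 V
C_pack = 1 * 9.815 = 9.815 Ah
E = V_pack * C_pack = 51.42 * 9.815 = 504.7 Wh

504.7 Wh


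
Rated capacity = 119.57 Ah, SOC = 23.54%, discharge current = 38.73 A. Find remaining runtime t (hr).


Step 1: remaining = SOC/100 * C_total = 23.54/100 * 119.57 = 28.147 Ah
Step 2: t = remaining / I = 28.147 / 38.73 = 0.7267 hr

0.7267 hr


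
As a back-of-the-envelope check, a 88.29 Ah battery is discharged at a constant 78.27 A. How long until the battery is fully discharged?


Runtime = 88.29 Ah / 78.27 A = 1.128 hr

1.128 hr


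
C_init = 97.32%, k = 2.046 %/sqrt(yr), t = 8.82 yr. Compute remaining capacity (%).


Step 1: sqrt(8.82 yr) = 2.9698
Step 2: drop = 2.046 * 2.9698 = 6.0762
Step 3: C_final = 97.32 - 6.0762 = 91.24%

91.24%


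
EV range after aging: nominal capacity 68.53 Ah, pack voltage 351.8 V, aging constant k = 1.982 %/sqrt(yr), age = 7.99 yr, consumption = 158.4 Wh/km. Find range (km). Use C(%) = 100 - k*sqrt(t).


Step 1: capacity retention = 100 - 1.982 * sqrt(7.99) = 100 - 1.982 * 2.8267 = 94.397%
Step 2: C_now = 68.53 * 94.397/100 = 64.69 Ah
Step 3: E_pack = V * C_now = 351.8 * 64.69 = 22758 Wh
Step 4: range = E_pack / consumption = 22758 / 158.4 = 143.7 km

143.7 km


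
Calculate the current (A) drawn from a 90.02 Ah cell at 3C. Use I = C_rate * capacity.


I = C_rate * capacity = 3 * 90.02 = 270.06 A

270.06 A


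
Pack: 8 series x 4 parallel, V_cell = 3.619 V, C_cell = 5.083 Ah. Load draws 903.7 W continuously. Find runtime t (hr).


Step 1: E_pack = Ns * V_cell * Np * C_cell = 8 * 3.619 * 4 * 5.083 = 588.65 Wh
Step 2: t = E_pack / P = 588.65 / 903.7 = 0.6514 hr

0.6514 hr


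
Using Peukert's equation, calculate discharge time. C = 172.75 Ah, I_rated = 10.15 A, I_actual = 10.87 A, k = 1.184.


t_rated = C / I_rated = 172.75 / 10.15 = 17.02 hr
(I_rated/I)^k = (0.93376)^1.184 = 0.92206
t = t_rated * (I_rated/I)^k = 17.02 * 0.92206 = 15.69 hr

15.69 hr


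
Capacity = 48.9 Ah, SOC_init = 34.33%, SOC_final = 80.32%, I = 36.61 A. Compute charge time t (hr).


delta_Ah = 48.9 * (80.32 - 34.33) / 100 = 22.489 Ah
t = delta_Ah / I = 22.489 / 36.61 = 0.6143 hr

0.6143 hr


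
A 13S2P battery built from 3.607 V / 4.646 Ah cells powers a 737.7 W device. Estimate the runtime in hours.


Step 1: E_pack = Ns * V_cell * Np * C_cell = 13 * 3.607 * 2 * 4.646 = 435.71 Wh
Step 2: t = E_pack / P = 435.71 / 737.7 = 0.5906 hr

0.5906 hr
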